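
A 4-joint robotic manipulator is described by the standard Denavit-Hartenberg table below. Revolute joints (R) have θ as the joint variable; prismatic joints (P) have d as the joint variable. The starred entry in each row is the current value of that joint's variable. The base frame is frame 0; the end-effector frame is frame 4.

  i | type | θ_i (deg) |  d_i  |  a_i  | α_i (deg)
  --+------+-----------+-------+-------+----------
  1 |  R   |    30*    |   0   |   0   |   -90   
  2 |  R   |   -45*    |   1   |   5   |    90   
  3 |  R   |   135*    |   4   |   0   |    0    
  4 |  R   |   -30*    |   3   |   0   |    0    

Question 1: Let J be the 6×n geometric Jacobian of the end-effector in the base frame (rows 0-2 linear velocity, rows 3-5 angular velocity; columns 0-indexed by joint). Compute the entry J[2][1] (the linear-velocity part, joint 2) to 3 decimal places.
1.414

axis z_1 = (-0.5000,0.8660,0.0000); lever o_n−o_1 = (-1.7247,0.1589,8.4853)
cross product → J_v[:, 1] = (7.3485,4.2426,1.4142)
J_ω[:, 1] = z_1
entry J[2][1] = 1.4142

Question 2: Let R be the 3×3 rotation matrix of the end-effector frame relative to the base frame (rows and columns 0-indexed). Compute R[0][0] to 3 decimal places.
End-effector x-axis (col 0 of R) = (-0.6415,0.7450,-0.1830)
R[0][0] = -0.6415

-0.641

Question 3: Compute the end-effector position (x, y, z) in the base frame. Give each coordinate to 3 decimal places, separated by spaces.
after link 1: o_1 = (0.0000, 0.0000, 0.0000)
after link 2: o_2 = (2.5619, 2.6338, 3.5355)
after link 3: o_3 = (0.1124, 1.2196, 6.3640)
after link 4: o_4 = (-1.7247, 0.1589, 8.4853)

-1.725 0.159 8.485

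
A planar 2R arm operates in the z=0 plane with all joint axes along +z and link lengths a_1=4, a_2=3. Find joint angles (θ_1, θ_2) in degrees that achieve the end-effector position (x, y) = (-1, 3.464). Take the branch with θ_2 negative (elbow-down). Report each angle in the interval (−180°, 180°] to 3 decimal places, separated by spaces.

152.205 -120.002

cos θ_2 = (12.9993−4²−3²)/(2·4·3) = -0.5000; θ_2 = -120.0019° (elbow-down)
β = atan2(3.4640,-1.0000) = 106.1026°; ψ = atan2(-2.5980,2.4999) = -46.1026°
θ_1 = β − ψ = 152.2051°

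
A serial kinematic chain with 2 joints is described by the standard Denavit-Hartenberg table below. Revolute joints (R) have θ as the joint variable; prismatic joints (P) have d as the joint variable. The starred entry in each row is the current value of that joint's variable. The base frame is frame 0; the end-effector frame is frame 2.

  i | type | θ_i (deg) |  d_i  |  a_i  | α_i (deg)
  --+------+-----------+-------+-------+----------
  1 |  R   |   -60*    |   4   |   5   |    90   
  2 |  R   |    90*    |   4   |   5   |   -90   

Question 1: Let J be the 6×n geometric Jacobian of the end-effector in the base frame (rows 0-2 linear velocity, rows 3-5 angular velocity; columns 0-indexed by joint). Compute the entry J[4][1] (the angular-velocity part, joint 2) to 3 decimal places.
axis z_1 = (-0.8660,-0.5000,0.0000); lever o_n−o_1 = (-3.4641,-2.0000,5.0000)
cross product → J_v[:, 1] = (-2.5000,4.3301,0.0000)
J_ω[:, 1] = z_1
entry J[4][1] = -0.5000

-0.500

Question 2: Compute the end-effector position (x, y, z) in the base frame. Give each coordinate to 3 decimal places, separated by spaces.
after link 1: o_1 = (2.5000, -4.3301, 4.0000)
after link 2: o_2 = (-0.9641, -6.3301, 9.0000)

-0.964 -6.330 9.000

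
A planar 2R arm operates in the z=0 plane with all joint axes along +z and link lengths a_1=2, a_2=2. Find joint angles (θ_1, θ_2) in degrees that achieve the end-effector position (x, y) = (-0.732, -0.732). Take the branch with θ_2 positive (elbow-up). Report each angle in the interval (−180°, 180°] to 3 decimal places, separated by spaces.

cos θ_2 = (1.0716−2²−2²)/(2·2·2) = -0.8660; θ_2 = 150.0021° (elbow-up)
β = atan2(-0.7320,-0.7320) = -135.0000°; ψ = atan2(0.9999,0.2679) = 75.0011°
θ_1 = β − ψ = -210.0011°

149.999 150.002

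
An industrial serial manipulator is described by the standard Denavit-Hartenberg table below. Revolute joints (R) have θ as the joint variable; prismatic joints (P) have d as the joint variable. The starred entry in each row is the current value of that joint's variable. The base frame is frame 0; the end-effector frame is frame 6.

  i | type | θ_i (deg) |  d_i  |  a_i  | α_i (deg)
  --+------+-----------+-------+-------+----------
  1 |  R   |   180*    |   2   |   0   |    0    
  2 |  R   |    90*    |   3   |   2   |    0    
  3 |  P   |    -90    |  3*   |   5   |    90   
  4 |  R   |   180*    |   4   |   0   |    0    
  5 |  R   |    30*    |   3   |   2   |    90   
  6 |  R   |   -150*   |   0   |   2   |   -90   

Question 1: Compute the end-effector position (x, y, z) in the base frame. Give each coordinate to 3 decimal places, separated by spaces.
after link 1: o_1 = (0.0000, 0.0000, 2.0000)
after link 2: o_2 = (-0.0000, -2.0000, 5.0000)
after link 3: o_3 = (-5.0000, -2.0000, 8.0000)
after link 4: o_4 = (-5.0000, 2.0000, 8.0000)
after link 5: o_5 = (-3.2679, 5.0000, 7.0000)
after link 6: o_6 = (-4.7679, 4.0000, 7.8660)

-4.768 4.000 7.866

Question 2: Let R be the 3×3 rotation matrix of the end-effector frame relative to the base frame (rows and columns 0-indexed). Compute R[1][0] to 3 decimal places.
-0.500

End-effector x-axis (col 0 of R) = (-0.7500,-0.5000,0.4330)
R[1][0] = -0.5000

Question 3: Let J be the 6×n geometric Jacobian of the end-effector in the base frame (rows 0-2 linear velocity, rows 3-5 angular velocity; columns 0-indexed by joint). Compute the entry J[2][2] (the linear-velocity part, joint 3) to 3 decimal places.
1.000

prismatic axis z_2 = (0.0000,0.0000,1.0000)
J_v[:, 2] = z_2; J_ω[:, 2] = (0,0,0)
entry J[2][2] = 1.0000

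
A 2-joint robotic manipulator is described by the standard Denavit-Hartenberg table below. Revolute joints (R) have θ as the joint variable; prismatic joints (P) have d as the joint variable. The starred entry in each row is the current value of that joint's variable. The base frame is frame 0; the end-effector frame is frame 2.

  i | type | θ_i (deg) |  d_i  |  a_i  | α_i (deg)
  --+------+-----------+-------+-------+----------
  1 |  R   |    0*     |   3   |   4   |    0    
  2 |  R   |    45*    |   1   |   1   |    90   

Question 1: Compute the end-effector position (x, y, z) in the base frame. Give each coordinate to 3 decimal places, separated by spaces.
after link 1: o_1 = (4.0000, 0.0000, 3.0000)
after link 2: o_2 = (4.7071, 0.7071, 4.0000)

4.707 0.707 4.000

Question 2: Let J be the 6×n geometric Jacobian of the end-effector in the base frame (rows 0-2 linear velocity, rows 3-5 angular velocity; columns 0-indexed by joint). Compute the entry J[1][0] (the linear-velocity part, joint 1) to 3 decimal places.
4.707

axis z_0 = ẑ; lever o_n−o_0 = (4.7071,0.7071,4.0000)
cross product → J_v[:, 0] = (-0.7071,4.7071,0.0000)
J_ω[:, 0] = z_0
entry J[1][0] = 4.7071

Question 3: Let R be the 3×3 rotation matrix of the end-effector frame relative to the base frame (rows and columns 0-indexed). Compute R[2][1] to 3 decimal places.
1.000

End-effector y-axis (col 1 of R) = (-0.0000,0.0000,1.0000)
R[2][1] = 1.0000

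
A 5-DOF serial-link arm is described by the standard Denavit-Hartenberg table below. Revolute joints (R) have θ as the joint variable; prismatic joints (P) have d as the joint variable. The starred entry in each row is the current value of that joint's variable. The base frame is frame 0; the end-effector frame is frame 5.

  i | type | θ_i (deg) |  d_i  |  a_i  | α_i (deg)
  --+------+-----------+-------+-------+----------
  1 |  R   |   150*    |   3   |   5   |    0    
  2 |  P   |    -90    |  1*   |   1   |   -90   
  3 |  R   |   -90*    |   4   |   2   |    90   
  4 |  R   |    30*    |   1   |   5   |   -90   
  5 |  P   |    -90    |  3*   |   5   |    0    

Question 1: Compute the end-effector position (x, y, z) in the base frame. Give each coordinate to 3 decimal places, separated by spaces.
after link 1: o_1 = (-4.3301, 2.5000, 3.0000)
after link 2: o_2 = (-3.8301, 3.3660, 4.0000)
after link 3: o_3 = (-7.2942, 5.3660, 6.0000)
after link 4: o_4 = (-9.9593, 5.7500, 10.3301)
after link 5: o_5 = (-14.7093, 2.7189, 8.8301)

-14.709 2.719 8.830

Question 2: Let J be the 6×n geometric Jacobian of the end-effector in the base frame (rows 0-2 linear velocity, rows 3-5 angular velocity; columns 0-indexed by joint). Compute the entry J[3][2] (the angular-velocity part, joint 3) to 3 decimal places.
axis z_2 = (-0.8660,0.5000,0.0000); lever o_n−o_2 = (-10.8792,-0.6471,4.8301)
cross product → J_v[:, 2] = (2.4151,4.1830,6.0000)
J_ω[:, 2] = z_2
entry J[3][2] = -0.8660

-0.866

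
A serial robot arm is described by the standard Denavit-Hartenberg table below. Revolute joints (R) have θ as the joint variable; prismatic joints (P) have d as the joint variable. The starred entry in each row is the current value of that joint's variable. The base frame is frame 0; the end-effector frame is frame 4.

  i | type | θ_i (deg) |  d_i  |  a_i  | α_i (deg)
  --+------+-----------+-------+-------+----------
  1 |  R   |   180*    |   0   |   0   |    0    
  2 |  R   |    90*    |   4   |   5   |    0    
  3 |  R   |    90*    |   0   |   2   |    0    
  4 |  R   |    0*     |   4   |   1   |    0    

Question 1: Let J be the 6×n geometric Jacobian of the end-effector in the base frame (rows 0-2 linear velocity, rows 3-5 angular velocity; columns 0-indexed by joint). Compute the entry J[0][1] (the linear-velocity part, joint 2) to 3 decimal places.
axis z_1 = (0.0000,0.0000,1.0000); lever o_n−o_1 = (3.0000,-5.0000,8.0000)
cross product → J_v[:, 1] = (5.0000,3.0000,-0.0000)
J_ω[:, 1] = z_1
entry J[0][1] = 5.0000

5.000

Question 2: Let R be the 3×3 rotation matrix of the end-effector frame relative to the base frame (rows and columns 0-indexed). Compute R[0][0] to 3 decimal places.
End-effector x-axis (col 0 of R) = (1.0000,-0.0000,0.0000)
R[0][0] = 1.0000

1.000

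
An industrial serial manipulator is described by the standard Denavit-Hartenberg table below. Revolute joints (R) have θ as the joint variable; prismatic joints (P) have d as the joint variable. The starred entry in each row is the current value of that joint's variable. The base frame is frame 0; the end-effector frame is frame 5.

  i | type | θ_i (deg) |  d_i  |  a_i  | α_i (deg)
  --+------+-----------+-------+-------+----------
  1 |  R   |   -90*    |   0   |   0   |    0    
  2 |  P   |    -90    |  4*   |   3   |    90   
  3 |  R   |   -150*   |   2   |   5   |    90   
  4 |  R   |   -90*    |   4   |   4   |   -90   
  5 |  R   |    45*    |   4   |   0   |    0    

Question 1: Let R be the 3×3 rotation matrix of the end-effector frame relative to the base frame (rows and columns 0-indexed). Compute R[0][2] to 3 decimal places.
0.866

End-effector z-axis (col 2 of R) = (0.8660,0.0000,-0.5000)
R[0][2] = 0.8660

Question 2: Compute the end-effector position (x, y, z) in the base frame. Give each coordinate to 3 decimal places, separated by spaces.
after link 1: o_1 = (0.0000, 0.0000, 0.0000)
after link 2: o_2 = (-3.0000, -0.0000, 4.0000)
after link 3: o_3 = (1.3301, 2.0000, 1.5000)
after link 4: o_4 = (3.3301, -2.0000, 4.9641)
after link 5: o_5 = (6.7942, -2.0000, 2.9641)

6.794 -2.000 2.964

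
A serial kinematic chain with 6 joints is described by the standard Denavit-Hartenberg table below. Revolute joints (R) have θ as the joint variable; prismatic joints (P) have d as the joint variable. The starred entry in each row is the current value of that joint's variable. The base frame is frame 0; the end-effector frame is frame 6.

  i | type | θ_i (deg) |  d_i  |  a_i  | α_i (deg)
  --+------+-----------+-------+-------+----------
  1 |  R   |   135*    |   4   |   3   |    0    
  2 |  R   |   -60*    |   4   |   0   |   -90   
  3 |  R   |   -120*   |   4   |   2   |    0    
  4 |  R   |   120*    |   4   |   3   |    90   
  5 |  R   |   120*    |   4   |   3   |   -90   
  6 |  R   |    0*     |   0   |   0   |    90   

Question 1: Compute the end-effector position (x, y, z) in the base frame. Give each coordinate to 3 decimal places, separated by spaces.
-12.229 5.347 13.732

after link 1: o_1 = (-2.1213, 2.1213, 4.0000)
after link 2: o_2 = (-2.1213, 2.1213, 8.0000)
after link 3: o_3 = (-6.2438, 2.1907, 9.7321)
after link 4: o_4 = (-9.3311, 6.1237, 9.7321)
after link 5: o_5 = (-12.2289, 5.3473, 13.7321)
after link 6: o_6 = (-12.2289, 5.3473, 13.7321)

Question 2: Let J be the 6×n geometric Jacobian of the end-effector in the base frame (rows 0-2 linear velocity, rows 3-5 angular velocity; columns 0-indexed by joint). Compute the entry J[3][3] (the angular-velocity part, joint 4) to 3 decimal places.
axis z_3 = (-0.9659,0.2588,0.0000); lever o_n−o_3 = (-5.9850,3.1566,4.0000)
cross product → J_v[:, 3] = (1.0353,3.8637,-1.5000)
J_ω[:, 3] = z_3
entry J[3][3] = -0.9659

-0.966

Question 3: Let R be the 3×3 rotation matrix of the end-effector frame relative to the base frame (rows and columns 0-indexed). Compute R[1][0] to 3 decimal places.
-0.259

End-effector x-axis (col 0 of R) = (-0.9659,-0.2588,0.0000)
R[1][0] = -0.2588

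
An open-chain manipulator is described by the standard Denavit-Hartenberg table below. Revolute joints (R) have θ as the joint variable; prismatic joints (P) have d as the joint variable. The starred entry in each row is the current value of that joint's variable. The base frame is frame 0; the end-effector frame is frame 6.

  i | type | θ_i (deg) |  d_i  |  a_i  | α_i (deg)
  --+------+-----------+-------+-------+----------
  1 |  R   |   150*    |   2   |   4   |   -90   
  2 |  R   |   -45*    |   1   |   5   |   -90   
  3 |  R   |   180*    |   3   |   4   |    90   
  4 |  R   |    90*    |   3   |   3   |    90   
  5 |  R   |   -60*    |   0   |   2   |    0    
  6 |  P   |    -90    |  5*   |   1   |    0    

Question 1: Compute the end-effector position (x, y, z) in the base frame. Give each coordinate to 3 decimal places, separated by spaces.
after link 1: o_1 = (-3.4641, 2.0000, 2.0000)
after link 2: o_2 = (-7.0260, 2.9017, 5.5355)
after link 3: o_3 = (-6.4136, 2.5482, 0.5858)
after link 4: o_4 = (-6.7507, 6.2069, -1.5355)
after link 5: o_5 = (-8.2291, 5.0605, -2.2426)
after link 6: o_6 = (-4.8869, 2.5535, -5.1658)

-4.887 2.554 -5.166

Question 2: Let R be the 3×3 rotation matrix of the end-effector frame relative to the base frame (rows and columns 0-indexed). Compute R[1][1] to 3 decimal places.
End-effector y-axis (col 1 of R) = (-0.7392,-0.5732,-0.3536)
R[1][1] = -0.5732

-0.573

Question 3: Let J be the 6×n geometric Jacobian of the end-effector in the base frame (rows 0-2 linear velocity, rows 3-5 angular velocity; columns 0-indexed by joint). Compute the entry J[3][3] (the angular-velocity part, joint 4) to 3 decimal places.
axis z_3 = (0.5000,0.8660,-0.0000); lever o_n−o_3 = (1.5267,0.0053,-5.7516)
cross product → J_v[:, 3] = (-4.9810,2.8758,-1.3195)
J_ω[:, 3] = z_3
entry J[3][3] = 0.5000

0.500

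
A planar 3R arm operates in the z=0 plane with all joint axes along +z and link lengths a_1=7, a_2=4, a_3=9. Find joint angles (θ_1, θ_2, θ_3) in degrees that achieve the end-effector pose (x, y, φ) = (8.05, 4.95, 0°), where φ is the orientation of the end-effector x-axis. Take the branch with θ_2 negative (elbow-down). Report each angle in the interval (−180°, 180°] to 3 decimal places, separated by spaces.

wrist centre = target − a_3·(cos φ, sin φ) = (-0.9500, 4.9500)
cos θ_2 = (25.4050−7²−4²)/(2·7·4) = -0.7071; θ_2 = -134.9957° (elbow-down)
β = atan2(4.9500,-0.9500) = 100.8641°; ψ = atan2(-2.8286,4.1718) = -34.1389°
θ_1 = β − ψ = 135.0029°
θ_3 = φ − θ_1 − θ_2 = -0.0072° (wrapped to (-180°,180°])

135.003 -134.996 -0.007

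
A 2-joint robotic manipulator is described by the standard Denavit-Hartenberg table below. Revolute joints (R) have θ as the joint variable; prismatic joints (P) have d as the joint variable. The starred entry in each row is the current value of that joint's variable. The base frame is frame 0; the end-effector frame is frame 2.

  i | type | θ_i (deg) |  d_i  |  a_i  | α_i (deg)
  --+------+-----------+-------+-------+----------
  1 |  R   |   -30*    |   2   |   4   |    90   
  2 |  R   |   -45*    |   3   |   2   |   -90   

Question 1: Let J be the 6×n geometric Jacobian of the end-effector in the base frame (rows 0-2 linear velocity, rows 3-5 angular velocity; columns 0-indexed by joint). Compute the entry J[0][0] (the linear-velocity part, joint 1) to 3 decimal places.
5.305

axis z_0 = ẑ; lever o_n−o_0 = (3.1888,-5.3052,0.5858)
cross product → J_v[:, 0] = (5.3052,3.1888,-0.0000)
J_ω[:, 0] = z_0
entry J[0][0] = 5.3052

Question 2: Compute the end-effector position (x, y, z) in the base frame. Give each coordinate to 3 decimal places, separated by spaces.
3.189 -5.305 0.586

after link 1: o_1 = (3.4641, -2.0000, 2.0000)
after link 2: o_2 = (3.1888, -5.3052, 0.5858)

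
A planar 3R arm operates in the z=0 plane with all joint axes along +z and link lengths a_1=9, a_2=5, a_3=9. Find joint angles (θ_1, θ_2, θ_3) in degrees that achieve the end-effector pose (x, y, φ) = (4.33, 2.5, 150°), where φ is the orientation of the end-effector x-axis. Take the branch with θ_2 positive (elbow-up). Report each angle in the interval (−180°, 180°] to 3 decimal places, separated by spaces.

wrist centre = target − a_3·(cos φ, sin φ) = (12.1242, -2.0000)
cos θ_2 = (150.9969−9²−5²)/(2·9·5) = 0.5000; θ_2 = 60.0023° (elbow-up)
β = atan2(-2.0000,12.1242) = -9.3671°; ψ = atan2(4.3302,11.4998) = 20.6337°
θ_1 = β − ψ = -30.0008°
θ_3 = φ − θ_1 − θ_2 = 119.9985° (wrapped to (-180°,180°])

-30.001 60.002 119.999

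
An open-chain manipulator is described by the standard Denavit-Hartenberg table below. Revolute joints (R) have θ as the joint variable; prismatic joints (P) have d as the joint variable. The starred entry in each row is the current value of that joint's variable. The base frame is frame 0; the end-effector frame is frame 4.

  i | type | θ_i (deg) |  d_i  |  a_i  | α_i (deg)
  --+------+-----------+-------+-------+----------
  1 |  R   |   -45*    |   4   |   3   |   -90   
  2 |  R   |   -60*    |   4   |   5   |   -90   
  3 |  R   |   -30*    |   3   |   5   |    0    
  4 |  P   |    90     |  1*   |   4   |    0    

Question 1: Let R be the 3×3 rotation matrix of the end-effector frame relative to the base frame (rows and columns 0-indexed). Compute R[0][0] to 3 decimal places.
End-effector x-axis (col 0 of R) = (-0.4356,-0.7891,0.4330)
R[0][0] = -0.4356

-0.436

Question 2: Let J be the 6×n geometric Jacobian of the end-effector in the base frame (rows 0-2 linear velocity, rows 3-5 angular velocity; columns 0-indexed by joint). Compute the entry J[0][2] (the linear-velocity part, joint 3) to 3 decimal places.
axis z_2 = (0.6124,-0.6124,-0.5000); lever o_n−o_2 = (4.0058,-5.3693,3.4821)
cross product → J_v[:, 2] = (-4.8169,-4.1352,-0.8349)
J_ω[:, 2] = z_2
entry J[0][2] = -4.8169

-4.817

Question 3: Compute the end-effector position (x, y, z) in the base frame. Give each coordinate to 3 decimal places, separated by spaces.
10.723 -6.430 11.812

after link 1: o_1 = (2.1213, -2.1213, 4.0000)
after link 2: o_2 = (6.7175, -1.0607, 8.3301)
after link 3: o_3 = (11.8533, -2.6609, 10.5801)
after link 4: o_4 = (10.7233, -6.4299, 11.8122)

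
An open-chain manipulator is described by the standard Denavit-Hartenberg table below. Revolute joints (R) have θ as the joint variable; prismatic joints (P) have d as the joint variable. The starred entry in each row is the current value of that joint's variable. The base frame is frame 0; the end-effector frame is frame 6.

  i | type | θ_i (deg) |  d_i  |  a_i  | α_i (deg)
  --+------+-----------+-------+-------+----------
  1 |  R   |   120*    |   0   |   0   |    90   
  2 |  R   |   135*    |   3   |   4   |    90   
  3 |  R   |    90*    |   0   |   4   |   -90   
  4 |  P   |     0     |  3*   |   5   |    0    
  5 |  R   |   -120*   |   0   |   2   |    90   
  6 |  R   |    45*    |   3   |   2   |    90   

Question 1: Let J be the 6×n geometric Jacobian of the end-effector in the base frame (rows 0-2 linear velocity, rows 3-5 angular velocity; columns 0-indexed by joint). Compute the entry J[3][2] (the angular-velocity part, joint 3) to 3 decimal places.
axis z_2 = (-0.3536,0.6124,0.7071); lever o_n−o_2 = (1.9901,5.9427,-2.0912)
cross product → J_v[:, 2] = (-5.4827,0.6679,-3.3197)
J_ω[:, 2] = z_2
entry J[3][2] = -0.3536

-0.354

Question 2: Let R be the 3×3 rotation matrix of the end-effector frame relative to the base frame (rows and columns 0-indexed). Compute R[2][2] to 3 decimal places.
0.933

End-effector z-axis (col 2 of R) = (-0.2727,-0.2348,0.9330)
R[2][2] = 0.9330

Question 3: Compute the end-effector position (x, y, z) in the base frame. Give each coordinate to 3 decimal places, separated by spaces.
after link 1: o_1 = (0.0000, 0.0000, 0.0000)
after link 2: o_2 = (4.0123, -0.9495, 2.8284)
after link 3: o_3 = (7.4764, 1.0505, 2.8284)
after link 4: o_4 = (10.7459, 5.3876, 0.7071)
after link 5: o_5 = (9.2675, 5.9483, 1.9319)
after link 6: o_6 = (6.0024, 4.9932, 0.7372)

6.002 4.993 0.737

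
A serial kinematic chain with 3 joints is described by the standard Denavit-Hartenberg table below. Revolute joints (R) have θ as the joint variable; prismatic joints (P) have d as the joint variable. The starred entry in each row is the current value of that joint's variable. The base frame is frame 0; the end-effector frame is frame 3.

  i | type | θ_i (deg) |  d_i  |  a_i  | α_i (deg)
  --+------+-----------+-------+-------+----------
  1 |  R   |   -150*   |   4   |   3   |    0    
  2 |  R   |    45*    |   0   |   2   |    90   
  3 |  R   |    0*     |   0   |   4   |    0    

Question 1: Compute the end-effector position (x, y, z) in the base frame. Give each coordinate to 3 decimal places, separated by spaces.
-4.151 -7.296 4.000

after link 1: o_1 = (-2.5981, -1.5000, 4.0000)
after link 2: o_2 = (-3.1157, -3.4319, 4.0000)
after link 3: o_3 = (-4.1510, -7.2956, 4.0000)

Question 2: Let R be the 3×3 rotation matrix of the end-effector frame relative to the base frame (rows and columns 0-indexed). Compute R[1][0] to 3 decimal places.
-0.966

End-effector x-axis (col 0 of R) = (-0.2588,-0.9659,0.0000)
R[1][0] = -0.9659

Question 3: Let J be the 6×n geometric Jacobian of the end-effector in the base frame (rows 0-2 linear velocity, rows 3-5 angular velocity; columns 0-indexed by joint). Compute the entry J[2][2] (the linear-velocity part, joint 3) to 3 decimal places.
axis z_2 = (-0.9659,0.2588,0.0000); lever o_n−o_2 = (-1.0353,-3.8637,0.0000)
cross product → J_v[:, 2] = (0.0000,-0.0000,4.0000)
J_ω[:, 2] = z_2
entry J[2][2] = 4.0000

4.000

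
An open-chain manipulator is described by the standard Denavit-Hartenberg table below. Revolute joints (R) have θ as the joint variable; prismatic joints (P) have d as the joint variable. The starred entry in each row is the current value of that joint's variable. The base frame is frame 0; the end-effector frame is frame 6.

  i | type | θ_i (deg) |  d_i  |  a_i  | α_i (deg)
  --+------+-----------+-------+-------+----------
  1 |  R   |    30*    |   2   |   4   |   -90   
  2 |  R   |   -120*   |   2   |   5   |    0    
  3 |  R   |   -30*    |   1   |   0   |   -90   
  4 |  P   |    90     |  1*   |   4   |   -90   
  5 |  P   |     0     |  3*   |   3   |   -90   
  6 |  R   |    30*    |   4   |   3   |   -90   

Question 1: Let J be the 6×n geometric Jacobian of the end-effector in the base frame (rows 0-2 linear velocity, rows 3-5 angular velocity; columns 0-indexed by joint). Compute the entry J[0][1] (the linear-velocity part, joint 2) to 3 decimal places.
axis z_1 = (-0.5000,0.8660,0.0000); lever o_n−o_1 = (0.9599,-7.0646,0.9821)
cross product → J_v[:, 1] = (0.8505,0.4910,2.7010)
J_ω[:, 1] = z_1
entry J[0][1] = 0.8505

0.850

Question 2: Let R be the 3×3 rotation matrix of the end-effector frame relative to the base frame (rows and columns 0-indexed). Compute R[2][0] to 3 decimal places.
0.250

End-effector x-axis (col 0 of R) = (0.0580,-0.9665,0.2500)
R[2][0] = 0.2500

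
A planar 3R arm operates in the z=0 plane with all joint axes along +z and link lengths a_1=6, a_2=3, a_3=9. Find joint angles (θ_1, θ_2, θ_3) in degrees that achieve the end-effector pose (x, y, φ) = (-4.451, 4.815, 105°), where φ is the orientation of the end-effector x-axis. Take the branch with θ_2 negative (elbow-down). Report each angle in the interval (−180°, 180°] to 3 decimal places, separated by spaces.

-90.006 -135.003 -29.991

wrist centre = target − a_3·(cos φ, sin φ) = (-2.1216, -3.8783)
cos θ_2 = (19.5428−6²−3²)/(2·6·3) = -0.7071; θ_2 = -135.0031° (elbow-down)
β = atan2(-3.8783,-2.1216) = -118.6807°; ψ = atan2(-2.1212,3.8786) = -28.6745°
θ_1 = β − ψ = -90.0063°
θ_3 = φ − θ_1 − θ_2 = -29.9906° (wrapped to (-180°,180°])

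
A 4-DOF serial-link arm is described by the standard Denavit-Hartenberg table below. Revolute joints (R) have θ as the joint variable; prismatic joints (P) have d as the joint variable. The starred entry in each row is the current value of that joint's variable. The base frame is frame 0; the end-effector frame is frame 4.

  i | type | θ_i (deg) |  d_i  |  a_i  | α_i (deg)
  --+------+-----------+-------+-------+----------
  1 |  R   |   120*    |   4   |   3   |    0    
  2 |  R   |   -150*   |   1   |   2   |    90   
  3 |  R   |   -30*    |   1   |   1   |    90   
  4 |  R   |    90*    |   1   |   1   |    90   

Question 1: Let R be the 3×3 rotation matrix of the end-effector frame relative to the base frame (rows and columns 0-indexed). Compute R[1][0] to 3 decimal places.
-0.866

End-effector x-axis (col 0 of R) = (-0.5000,-0.8660,0.0000)
R[1][0] = -0.8660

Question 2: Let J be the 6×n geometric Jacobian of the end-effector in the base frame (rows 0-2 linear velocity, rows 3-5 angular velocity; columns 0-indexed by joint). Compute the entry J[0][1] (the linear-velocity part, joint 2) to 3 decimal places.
axis z_1 = (0.0000,0.0000,1.0000); lever o_n−o_1 = (1.0490,-2.9151,-0.3660)
cross product → J_v[:, 1] = (2.9151,1.0490,-0.0000)
J_ω[:, 1] = z_1
entry J[0][1] = 2.9151

2.915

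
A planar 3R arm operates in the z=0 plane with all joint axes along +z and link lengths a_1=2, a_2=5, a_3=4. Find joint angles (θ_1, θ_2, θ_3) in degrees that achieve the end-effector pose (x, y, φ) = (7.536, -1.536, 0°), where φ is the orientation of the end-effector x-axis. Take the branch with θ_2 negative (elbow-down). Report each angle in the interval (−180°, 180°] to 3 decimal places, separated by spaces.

89.973 -134.981 45.008

wrist centre = target − a_3·(cos φ, sin φ) = (3.5360, -1.5360)
cos θ_2 = (14.8626−2²−5²)/(2·2·5) = -0.7069; θ_2 = -134.9808° (elbow-down)
β = atan2(-1.5360,3.5360) = -23.4796°; ψ = atan2(-3.5367,-1.5344) = -113.4529°
θ_1 = β − ψ = 89.9733°
θ_3 = φ − θ_1 − θ_2 = 45.0076° (wrapped to (-180°,180°])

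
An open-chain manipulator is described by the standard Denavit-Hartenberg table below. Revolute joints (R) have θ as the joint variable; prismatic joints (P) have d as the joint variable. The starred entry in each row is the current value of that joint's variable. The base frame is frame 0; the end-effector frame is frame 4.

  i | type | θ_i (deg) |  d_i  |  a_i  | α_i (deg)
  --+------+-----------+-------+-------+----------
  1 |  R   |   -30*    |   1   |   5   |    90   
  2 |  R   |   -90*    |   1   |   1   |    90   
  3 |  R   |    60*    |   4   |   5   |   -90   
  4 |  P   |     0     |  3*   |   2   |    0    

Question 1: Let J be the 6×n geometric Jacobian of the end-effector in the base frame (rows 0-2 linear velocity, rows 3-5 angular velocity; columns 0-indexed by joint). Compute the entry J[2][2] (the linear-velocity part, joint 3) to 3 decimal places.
axis z_2 = (-0.8660,0.5000,-0.0000); lever o_n−o_2 = (-7.2452,-4.5490,-0.9019)
cross product → J_v[:, 2] = (-0.4510,-0.7811,7.5622)
J_ω[:, 2] = z_2
entry J[2][2] = 7.5622

7.562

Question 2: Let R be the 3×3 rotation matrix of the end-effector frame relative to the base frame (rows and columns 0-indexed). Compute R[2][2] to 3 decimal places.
End-effector z-axis (col 2 of R) = (-0.2500,-0.4330,0.8660)
R[2][2] = 0.8660

0.866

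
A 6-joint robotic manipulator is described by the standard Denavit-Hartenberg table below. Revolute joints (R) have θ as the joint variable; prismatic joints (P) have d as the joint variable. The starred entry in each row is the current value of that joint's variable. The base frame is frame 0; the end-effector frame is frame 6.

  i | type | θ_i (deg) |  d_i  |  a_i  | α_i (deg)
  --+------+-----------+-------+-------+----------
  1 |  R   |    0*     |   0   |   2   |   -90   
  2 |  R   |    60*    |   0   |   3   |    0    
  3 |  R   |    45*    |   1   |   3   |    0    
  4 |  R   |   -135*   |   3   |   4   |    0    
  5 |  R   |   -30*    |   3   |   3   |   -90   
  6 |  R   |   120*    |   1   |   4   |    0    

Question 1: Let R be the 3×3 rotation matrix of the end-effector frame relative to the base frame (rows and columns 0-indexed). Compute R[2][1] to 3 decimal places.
End-effector y-axis (col 1 of R) = (-0.4330,0.5000,-0.7500)
R[2][1] = -0.7500

-0.750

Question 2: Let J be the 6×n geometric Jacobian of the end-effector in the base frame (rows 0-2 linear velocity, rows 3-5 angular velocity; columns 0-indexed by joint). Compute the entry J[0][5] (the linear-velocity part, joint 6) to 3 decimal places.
axis z_5 = (0.8660,0.0000,-0.5000); lever o_n−o_5 = (-0.1340,-3.4641,-2.2321)
cross product → J_v[:, 5] = (-1.7321,2.0000,-3.0000)
J_ω[:, 5] = z_5
entry J[0][5] = -1.7321

-1.732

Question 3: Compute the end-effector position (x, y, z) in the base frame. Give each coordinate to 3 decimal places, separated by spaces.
7.554 3.536 -3.130

after link 1: o_1 = (2.0000, 0.0000, 0.0000)
after link 2: o_2 = (3.5000, 0.0000, -2.5981)
after link 3: o_3 = (2.7235, 1.0000, -5.4959)
after link 4: o_4 = (6.1876, 4.0000, -3.4959)
after link 5: o_5 = (7.6876, 7.0000, -0.8978)
after link 6: o_6 = (7.5537, 3.5359, -3.1298)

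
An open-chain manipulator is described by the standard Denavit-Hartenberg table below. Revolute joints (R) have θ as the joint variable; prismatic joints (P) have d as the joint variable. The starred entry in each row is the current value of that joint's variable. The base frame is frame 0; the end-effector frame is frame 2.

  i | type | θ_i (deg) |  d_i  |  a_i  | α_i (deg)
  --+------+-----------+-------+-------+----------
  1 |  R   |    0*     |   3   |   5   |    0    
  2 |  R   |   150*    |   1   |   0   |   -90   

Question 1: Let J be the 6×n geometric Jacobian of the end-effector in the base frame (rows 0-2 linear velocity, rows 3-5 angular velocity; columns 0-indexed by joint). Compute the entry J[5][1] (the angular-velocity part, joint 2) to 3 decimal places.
1.000

axis z_1 = (0.0000,0.0000,1.0000); lever o_n−o_1 = (0.0000,0.0000,1.0000)
cross product → J_v[:, 1] = (0.0000,0.0000,0.0000)
J_ω[:, 1] = z_1
entry J[5][1] = 1.0000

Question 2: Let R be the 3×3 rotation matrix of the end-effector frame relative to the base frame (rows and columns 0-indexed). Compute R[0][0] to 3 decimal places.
-0.866

End-effector x-axis (col 0 of R) = (-0.8660,0.5000,0.0000)
R[0][0] = -0.8660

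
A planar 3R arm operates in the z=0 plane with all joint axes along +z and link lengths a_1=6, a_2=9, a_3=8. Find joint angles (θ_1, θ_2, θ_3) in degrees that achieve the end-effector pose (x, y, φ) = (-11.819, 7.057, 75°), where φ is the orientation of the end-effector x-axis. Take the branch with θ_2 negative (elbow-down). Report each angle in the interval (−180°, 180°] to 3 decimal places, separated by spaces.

-150.002 -44.999 -90.000

wrist centre = target − a_3·(cos φ, sin φ) = (-13.8896, -0.6704)
cos θ_2 = (193.3691−6²−9²)/(2·6·9) = 0.7071; θ_2 = -44.9988° (elbow-down)
β = atan2(-0.6704,-13.8896) = -177.2367°; ψ = atan2(-6.3638,12.3641) = -27.2350°
θ_1 = β − ψ = -150.0017°
θ_3 = φ − θ_1 − θ_2 = -89.9995° (wrapped to (-180°,180°])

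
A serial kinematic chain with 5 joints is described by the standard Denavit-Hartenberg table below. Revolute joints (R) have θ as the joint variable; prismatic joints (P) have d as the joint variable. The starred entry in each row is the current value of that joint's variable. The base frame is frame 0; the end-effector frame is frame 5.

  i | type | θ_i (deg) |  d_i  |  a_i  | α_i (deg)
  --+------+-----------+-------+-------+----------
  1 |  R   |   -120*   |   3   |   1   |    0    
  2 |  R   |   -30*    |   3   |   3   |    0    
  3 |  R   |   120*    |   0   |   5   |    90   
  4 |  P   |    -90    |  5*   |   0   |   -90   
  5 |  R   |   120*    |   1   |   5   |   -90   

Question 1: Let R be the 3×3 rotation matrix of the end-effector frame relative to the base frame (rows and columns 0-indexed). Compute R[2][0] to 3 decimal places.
End-effector x-axis (col 0 of R) = (0.4330,0.7500,0.5000)
R[2][0] = 0.5000

0.500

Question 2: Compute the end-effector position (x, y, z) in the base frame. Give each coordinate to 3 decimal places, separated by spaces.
after link 1: o_1 = (-0.5000, -0.8660, 3.0000)
after link 2: o_2 = (-3.0981, -2.3660, 6.0000)
after link 3: o_3 = (1.2321, -4.8660, 6.0000)
after link 4: o_4 = (-1.2679, -9.1962, 6.0000)
after link 5: o_5 = (1.7631, -5.9462, 8.5000)

1.763 -5.946 8.500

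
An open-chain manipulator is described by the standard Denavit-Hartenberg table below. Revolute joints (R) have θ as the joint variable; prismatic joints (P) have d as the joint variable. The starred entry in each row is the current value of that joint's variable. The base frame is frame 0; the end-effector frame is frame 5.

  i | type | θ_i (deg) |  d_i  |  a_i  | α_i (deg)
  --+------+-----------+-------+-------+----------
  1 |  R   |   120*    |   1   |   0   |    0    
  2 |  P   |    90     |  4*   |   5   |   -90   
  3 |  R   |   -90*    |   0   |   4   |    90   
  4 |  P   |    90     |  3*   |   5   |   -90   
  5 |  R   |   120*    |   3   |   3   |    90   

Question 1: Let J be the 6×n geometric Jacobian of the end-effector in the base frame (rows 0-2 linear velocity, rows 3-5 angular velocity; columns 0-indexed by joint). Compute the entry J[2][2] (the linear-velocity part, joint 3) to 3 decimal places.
0.402

axis z_2 = (0.5000,-0.8660,0.0000); lever o_n−o_2 = (2.0981,-2.8301,1.0000)
cross product → J_v[:, 2] = (-0.8660,-0.5000,0.4019)
J_ω[:, 2] = z_2
entry J[2][2] = 0.4019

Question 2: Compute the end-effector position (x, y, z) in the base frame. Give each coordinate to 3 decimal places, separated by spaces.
-2.232 -5.330 6.000

after link 1: o_1 = (0.0000, 0.0000, 1.0000)
after link 2: o_2 = (-4.3301, -2.5000, 5.0000)
after link 3: o_3 = (-4.3301, -2.5000, 9.0000)
after link 4: o_4 = (0.7679, -5.3301, 9.0000)
after link 5: o_5 = (-2.2321, -5.3301, 6.0000)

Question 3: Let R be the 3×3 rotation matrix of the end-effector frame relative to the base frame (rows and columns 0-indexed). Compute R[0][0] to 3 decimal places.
End-effector x-axis (col 0 of R) = (-1.0000,0.0000,-0.0000)
R[0][0] = -1.0000

-1.000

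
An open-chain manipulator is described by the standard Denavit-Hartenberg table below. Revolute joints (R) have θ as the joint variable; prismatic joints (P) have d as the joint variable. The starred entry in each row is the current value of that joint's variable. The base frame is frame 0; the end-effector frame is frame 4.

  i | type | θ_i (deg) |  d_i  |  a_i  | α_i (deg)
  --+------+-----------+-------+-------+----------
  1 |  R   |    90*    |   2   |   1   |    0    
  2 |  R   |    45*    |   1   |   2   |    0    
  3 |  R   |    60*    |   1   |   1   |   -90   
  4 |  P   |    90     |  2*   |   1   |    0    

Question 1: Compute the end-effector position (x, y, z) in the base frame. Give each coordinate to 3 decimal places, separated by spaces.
after link 1: o_1 = (0.0000, 1.0000, 2.0000)
after link 2: o_2 = (-1.4142, 2.4142, 3.0000)
after link 3: o_3 = (-2.3801, 2.1554, 4.0000)
after link 4: o_4 = (-1.8625, 0.2235, 3.0000)

-1.863 0.224 3.000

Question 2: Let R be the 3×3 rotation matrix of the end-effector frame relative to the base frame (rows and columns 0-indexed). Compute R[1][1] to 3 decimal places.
End-effector y-axis (col 1 of R) = (0.9659,0.2588,-0.0000)
R[1][1] = 0.2588

0.259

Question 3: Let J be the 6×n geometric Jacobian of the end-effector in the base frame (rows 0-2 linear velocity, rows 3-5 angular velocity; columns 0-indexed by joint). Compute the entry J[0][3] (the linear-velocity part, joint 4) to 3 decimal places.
prismatic axis z_3 = (0.2588,-0.9659,0.0000)
J_v[:, 3] = z_3; J_ω[:, 3] = (0,0,0)
entry J[0][3] = 0.2588

0.259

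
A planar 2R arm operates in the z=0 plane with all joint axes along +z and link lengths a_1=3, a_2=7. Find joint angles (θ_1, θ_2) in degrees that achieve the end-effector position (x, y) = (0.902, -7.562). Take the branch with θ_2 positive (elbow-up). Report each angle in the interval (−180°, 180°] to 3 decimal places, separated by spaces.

-150.002 90.003

cos θ_2 = (57.9974−3²−7²)/(2·3·7) = -0.0001; θ_2 = 90.0035° (elbow-up)
β = atan2(-7.5620,0.9020) = -83.1979°; ψ = atan2(7.0000,2.9996) = 66.8044°
θ_1 = β − ψ = -150.0022°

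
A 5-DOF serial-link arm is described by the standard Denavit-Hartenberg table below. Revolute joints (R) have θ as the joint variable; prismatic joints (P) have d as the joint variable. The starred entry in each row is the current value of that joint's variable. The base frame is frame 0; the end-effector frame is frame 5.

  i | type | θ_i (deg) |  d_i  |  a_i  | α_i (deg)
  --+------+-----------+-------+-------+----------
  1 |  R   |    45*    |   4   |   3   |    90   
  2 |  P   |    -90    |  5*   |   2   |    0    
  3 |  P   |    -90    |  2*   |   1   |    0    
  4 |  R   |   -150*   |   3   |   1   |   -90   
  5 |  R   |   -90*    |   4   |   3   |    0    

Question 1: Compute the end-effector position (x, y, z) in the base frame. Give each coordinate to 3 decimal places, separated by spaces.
after link 1: o_1 = (2.1213, 2.1213, 4.0000)
after link 2: o_2 = (5.6569, -1.4142, 2.0000)
after link 3: o_3 = (6.3640, -3.5355, 2.0000)
after link 4: o_4 = (9.0977, -5.0445, 2.5000)
after link 5: o_5 = (9.8048, -8.5800, 5.9641)

9.805 -8.580 5.964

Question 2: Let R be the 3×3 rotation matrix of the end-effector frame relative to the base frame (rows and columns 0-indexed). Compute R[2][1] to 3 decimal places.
0.500

End-effector y-axis (col 1 of R) = (0.6124,0.6124,0.5000)
R[2][1] = 0.5000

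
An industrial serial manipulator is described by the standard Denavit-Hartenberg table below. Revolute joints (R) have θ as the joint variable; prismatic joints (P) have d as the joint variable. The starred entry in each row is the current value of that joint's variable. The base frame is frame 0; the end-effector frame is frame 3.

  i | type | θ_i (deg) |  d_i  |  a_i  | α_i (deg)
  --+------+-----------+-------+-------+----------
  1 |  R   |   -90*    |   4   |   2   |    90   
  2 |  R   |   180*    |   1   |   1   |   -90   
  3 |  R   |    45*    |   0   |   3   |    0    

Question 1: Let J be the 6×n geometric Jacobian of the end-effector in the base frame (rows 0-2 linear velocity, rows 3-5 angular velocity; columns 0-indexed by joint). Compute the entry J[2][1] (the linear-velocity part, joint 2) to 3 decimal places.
axis z_1 = (-1.0000,-0.0000,0.0000); lever o_n−o_1 = (1.1213,3.1213,0.0000)
cross product → J_v[:, 1] = (-0.0000,0.0000,-3.1213)
J_ω[:, 1] = z_1
entry J[2][1] = -3.1213

-3.121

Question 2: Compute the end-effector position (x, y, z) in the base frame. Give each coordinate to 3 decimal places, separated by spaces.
after link 1: o_1 = (0.0000, -2.0000, 4.0000)
after link 2: o_2 = (-1.0000, -1.0000, 4.0000)
after link 3: o_3 = (1.1213, 1.1213, 4.0000)

1.121 1.121 4.000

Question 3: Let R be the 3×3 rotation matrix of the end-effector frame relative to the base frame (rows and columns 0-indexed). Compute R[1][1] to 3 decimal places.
-0.707

End-effector y-axis (col 1 of R) = (0.7071,-0.7071,-0.0000)
R[1][1] = -0.7071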